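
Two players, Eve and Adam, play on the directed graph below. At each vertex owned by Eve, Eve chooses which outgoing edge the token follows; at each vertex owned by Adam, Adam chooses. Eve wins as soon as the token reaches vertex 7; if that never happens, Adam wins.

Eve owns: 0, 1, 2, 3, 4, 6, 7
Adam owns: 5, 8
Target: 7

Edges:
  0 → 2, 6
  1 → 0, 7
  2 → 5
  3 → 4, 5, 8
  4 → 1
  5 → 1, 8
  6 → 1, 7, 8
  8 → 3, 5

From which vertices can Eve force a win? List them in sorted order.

0, 1, 3, 4, 6, 7

A0 = {7}
A1: add {1, 6} — 1 (Eve) has 1→7; 6 (Eve) has 6→7.
A2: add {0, 4} — 0 (Eve) has 0→6; 4 (Eve) has 4→1.
A3: add {3} — 3 (Eve) has 3→4.
A4 = A3; e.g. 2 (Eve) has no edge into A3. Fixed point.
Eve's winning region = {0, 1, 3, 4, 6, 7}.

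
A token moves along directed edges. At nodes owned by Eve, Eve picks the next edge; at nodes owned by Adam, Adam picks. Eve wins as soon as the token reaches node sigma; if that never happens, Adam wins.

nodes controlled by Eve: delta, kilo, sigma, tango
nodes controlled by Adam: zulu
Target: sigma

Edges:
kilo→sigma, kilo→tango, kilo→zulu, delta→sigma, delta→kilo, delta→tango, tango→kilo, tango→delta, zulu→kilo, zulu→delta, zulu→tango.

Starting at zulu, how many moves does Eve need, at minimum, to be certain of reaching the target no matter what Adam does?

A0 = {sigma}
A1: add {delta, kilo} — kilo (Eve) has kilo→sigma; delta (Eve) has delta→sigma.
A2: add {tango} — tango (Eve) has tango→kilo.
A3: add {zulu} — zulu (Adam): all of {kilo, delta, tango} already in.
A3 = all vertices. Fixed point.
zulu enters the attractor at level 3, so Eve can force the target in 3 moves from there.

3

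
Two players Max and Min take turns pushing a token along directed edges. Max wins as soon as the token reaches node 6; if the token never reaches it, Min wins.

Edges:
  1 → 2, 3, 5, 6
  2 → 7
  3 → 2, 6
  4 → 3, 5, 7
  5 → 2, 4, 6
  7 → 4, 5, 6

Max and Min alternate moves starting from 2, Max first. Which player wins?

Min

Track states (vertex, player-to-move).
A0 = {(6,Max), (6,Min)}
A1: add {(1,Max), (3,Max), (5,Max), (7,Max)}.
A2: add {(2,Min), (4,Min)}.
A3 = A2; e.g. (1,Min) stays out. (2,Max) never enters ⇒ Min avoids the target.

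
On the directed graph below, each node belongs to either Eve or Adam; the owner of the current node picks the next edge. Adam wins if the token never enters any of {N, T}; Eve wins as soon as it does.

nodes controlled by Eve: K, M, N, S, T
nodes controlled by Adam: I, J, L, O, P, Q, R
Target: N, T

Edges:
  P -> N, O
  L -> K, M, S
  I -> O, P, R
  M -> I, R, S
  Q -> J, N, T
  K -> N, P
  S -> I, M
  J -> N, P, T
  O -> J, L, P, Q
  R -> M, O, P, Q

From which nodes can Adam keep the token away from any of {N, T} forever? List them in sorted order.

A0 = {N, T}
A1: add {K} — K (Eve) has K→N.
A2 = A1; e.g. I (Adam) can still go to O. Fixed point.
Eve's attractor = {K, N, T}; Adam avoids the target exactly from the complement.

I, J, L, M, O, P, Q, R, S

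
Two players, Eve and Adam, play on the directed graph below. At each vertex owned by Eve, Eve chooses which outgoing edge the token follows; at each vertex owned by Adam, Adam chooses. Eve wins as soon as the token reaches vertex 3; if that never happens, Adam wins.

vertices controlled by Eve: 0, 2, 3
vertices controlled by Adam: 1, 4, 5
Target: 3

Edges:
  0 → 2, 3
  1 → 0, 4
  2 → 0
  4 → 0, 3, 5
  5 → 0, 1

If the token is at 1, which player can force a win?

Adam

A0 = {3}
A1: add {0} — 0 (Eve) has 0→3.
A2: add {2} — 2 (Eve) has 2→0.
A3 = A2; e.g. 1 (Adam) can still go to 4. Fixed point.
1 never enters the attractor, so Adam can avoid the target forever.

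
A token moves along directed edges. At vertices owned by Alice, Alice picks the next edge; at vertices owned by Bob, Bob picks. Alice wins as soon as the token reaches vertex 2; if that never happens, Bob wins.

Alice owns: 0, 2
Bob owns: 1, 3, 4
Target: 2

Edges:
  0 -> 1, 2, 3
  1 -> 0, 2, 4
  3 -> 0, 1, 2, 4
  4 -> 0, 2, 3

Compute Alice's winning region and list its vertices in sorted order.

0, 2

A0 = {2}
A1: add {0} — 0 (Alice) has 0→2.
A2 = A1; e.g. 1 (Bob) can still go to 4. Fixed point.
Alice's winning region = {0, 2}.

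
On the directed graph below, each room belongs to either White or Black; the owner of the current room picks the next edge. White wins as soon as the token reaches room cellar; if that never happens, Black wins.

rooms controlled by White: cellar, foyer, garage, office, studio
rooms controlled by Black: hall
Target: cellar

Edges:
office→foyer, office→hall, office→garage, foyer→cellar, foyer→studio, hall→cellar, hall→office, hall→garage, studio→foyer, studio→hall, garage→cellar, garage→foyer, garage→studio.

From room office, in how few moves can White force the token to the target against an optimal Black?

2

A0 = {cellar}
A1: add {foyer, garage} — foyer (White) has foyer→cellar; garage (White) has garage→cellar.
A2: add {office, studio} — office (White) has office→foyer; studio (White) has studio→foyer.
office enters the attractor at level 2, so White can force the target in 2 moves from there.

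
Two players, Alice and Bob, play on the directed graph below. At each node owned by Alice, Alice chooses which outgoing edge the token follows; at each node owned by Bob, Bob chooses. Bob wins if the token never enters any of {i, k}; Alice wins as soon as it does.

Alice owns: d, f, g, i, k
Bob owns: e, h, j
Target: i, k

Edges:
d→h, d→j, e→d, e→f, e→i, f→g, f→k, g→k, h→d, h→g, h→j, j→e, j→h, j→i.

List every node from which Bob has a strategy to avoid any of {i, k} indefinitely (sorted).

d, e, h, j

A0 = {i, k}
A1: add {f, g} — f (Alice) has f→k; g (Alice) has g→k.
A2 = A1; e.g. d (Alice) has no edge into A1. Fixed point.
Alice's attractor = {f, g, i, k}; Bob avoids the target exactly from the complement.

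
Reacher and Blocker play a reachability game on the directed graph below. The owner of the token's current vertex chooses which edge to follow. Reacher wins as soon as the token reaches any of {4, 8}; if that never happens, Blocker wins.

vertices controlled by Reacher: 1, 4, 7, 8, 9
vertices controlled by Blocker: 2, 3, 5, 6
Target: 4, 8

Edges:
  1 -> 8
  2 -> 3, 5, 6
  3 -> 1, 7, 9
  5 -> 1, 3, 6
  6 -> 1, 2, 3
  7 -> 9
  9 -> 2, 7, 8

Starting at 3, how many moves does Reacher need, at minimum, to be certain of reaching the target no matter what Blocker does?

A0 = {4, 8}
A1: add {1, 9} — 1 (Reacher) has 1→8; 9 (Reacher) has 9→8.
A2: add {7} — 7 (Reacher) has 7→9.
A3: add {3} — 3 (Blocker): all of {1, 7, 9} already in.
A4 = A3; e.g. 2 (Blocker) can still go to 5. Fixed point.
3 enters the attractor at level 3, so Reacher can force the target in 3 moves from there.

3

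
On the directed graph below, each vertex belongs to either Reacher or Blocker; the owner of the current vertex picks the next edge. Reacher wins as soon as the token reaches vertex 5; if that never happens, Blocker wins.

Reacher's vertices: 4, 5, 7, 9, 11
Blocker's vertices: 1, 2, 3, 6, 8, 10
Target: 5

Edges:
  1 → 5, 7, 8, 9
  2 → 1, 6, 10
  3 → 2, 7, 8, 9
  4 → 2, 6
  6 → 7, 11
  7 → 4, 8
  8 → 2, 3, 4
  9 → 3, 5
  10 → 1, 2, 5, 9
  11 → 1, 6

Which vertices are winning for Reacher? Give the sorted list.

A0 = {5}
A1: add {9} — 9 (Reacher) has 9→5.
A2 = A1; e.g. 1 (Blocker) can still go to 7. Fixed point.
Reacher's winning region = {5, 9}.

5, 9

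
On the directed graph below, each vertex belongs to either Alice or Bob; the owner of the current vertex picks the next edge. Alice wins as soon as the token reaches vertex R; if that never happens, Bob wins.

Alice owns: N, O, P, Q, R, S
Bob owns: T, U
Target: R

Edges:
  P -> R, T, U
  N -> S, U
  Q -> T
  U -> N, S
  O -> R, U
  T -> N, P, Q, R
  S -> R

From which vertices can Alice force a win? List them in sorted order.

N, O, P, R, S, U

A0 = {R}
A1: add {O, P, S} — O (Alice) has O→R; P (Alice) has P→R; S (Alice) has S→R.
A2: add {N} — N (Alice) has N→S.
A3: add {U} — U (Bob): all of {N, S} already in.
A4 = A3; e.g. Q (Alice) has no edge into A3. Fixed point.
Alice's winning region = {N, O, P, R, S, U}.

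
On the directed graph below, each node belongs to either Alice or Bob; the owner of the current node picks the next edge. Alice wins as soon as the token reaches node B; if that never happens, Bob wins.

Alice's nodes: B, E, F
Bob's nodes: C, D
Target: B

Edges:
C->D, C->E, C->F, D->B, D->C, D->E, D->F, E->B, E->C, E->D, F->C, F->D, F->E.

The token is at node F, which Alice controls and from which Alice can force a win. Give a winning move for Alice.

E

A0 = {B}
A1: add {E} — E (Alice) has E→B.
A2: add {F} — F (Alice) has F→E.
A3 = A2; e.g. C (Bob) can still go to D. Fixed point.
From F, successor E is in the attractor (rank 1); the other successors C, D are not.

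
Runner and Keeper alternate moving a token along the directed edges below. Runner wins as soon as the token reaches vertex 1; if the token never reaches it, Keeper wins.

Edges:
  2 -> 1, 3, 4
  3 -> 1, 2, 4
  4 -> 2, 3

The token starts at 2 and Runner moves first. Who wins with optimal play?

Track states (vertex, player-to-move).
A0 = {(1,Runner), (1,Keeper)}
A1: add {(2,Runner), (3,Runner)}.
(2,Runner) ∈ A1 ⇒ Runner forces the target.

Runner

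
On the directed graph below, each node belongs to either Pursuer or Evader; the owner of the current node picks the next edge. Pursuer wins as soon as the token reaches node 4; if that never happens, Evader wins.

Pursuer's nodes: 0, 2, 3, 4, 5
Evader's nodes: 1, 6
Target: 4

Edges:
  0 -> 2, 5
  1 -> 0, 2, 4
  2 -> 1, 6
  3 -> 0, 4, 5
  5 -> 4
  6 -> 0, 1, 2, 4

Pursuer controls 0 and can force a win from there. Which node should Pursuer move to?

5

A0 = {4}
A1: add {3, 5} — 3 (Pursuer) has 3→4; 5 (Pursuer) has 5→4.
A2: add {0} — 0 (Pursuer) has 0→5.
A3 = A2; e.g. 1 (Evader) can still go to 2. Fixed point.
From 0, successor 5 is in the attractor (rank 1); the other successor 2 is not.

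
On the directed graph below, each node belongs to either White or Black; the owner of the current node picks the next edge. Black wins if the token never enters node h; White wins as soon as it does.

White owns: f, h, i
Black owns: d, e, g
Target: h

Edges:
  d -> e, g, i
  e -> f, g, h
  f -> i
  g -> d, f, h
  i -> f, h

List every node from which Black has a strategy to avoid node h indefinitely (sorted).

A0 = {h}
A1: add {i} — i (White) has i→h.
A2: add {f} — f (White) has f→i.
A3 = A2; e.g. d (Black) can still go to e. Fixed point.
White's attractor = {f, h, i}; Black avoids the target exactly from the complement.

d, e, g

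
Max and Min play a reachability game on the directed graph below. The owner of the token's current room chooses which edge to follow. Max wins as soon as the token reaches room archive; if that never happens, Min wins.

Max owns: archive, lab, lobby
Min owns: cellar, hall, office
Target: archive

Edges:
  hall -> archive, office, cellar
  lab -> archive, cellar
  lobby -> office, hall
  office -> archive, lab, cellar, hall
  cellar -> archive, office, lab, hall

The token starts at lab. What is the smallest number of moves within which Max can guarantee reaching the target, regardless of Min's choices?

1

A0 = {archive}
A1: add {lab} — lab (Max) has lab→archive.
A2 = A1; e.g. office (Min) can still go to cellar. Fixed point.
lab enters the attractor at level 1, so Max can force the target in 1 move from there.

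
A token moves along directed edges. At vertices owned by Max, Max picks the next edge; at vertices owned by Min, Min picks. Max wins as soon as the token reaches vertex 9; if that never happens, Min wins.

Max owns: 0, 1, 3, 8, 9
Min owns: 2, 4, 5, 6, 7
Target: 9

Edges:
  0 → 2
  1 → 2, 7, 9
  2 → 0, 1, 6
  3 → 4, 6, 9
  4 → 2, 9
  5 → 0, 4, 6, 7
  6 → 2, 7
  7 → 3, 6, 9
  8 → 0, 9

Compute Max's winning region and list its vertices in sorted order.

A0 = {9}
A1: add {1, 3, 8} — 1 (Max) has 1→9; 3 (Max) has 3→9; 8 (Max) has 8→9.
A2 = A1; e.g. 0 (Max) has no edge into A1. Fixed point.
Max's winning region = {1, 3, 8, 9}.

1, 3, 8, 9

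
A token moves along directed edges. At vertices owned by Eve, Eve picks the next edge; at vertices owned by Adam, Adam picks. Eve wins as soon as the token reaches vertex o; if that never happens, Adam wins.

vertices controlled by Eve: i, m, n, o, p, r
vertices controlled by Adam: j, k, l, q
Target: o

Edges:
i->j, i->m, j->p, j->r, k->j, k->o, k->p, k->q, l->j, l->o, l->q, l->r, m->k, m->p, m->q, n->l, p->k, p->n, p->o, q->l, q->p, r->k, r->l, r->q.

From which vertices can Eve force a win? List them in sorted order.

i, m, o, p

A0 = {o}
A1: add {p} — p (Eve) has p→o.
A2: add {m} — m (Eve) has m→p.
A3: add {i} — i (Eve) has i→m.
A4 = A3; e.g. j (Adam) can still go to r. Fixed point.
Eve's winning region = {i, m, o, p}.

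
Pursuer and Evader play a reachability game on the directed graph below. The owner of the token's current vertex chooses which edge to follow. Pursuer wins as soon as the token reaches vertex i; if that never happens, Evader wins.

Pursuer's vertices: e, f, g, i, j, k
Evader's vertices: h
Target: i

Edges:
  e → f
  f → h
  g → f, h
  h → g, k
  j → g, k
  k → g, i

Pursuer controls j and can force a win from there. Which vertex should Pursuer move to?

k

A0 = {i}
A1: add {k} — k (Pursuer) has k→i.
A2: add {j} — j (Pursuer) has j→k.
A3 = A2; e.g. e (Pursuer) has no edge into A2. Fixed point.
From j, successor k is in the attractor (rank 1); the other successor g is not.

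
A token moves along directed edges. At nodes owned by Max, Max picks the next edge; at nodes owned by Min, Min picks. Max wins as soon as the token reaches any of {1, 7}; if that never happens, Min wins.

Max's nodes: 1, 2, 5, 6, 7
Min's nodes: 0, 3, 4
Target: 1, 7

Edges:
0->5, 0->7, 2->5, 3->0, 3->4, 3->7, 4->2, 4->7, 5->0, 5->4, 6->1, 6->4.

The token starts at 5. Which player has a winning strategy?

A0 = {1, 7}
A1: add {6} — 6 (Max) has 6→1.
A2 = A1; e.g. 0 (Min) can still go to 5. Fixed point.
5 never enters the attractor, so Min can avoid the target forever.

Min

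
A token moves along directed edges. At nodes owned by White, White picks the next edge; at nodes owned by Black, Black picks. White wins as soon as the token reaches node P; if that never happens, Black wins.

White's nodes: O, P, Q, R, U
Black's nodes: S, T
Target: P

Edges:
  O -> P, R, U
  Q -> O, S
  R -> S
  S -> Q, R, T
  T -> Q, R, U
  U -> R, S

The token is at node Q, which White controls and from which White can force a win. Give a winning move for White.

O

A0 = {P}
A1: add {O} — O (White) has O→P.
A2: add {Q} — Q (White) has Q→O.
A3 = A2; e.g. R (White) has no edge into A2. Fixed point.
From Q, successor O is in the attractor (rank 1); the other successor S is not.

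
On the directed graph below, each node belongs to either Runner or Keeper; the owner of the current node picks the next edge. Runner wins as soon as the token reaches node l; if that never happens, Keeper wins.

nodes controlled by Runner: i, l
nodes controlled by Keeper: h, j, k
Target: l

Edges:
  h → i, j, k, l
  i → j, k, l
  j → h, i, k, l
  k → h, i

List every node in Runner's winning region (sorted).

A0 = {l}
A1: add {i} — i (Runner) has i→l.
A2 = A1; e.g. h (Keeper) can still go to j. Fixed point.
Runner's winning region = {i, l}.

i, l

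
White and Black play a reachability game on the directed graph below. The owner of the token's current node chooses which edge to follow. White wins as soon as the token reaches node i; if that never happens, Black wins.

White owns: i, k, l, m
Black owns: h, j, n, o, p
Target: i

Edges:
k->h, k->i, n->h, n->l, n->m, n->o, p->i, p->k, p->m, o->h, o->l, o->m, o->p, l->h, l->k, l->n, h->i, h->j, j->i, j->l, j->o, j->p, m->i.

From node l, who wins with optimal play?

A0 = {i}
A1: add {k, m} — k (White) has k→i; m (White) has m→i.
A2: add {l, p} — l (White) has l→k; p (Black): all of {i, k, m} already in.
A3 = A2; e.g. h (Black) can still go to j. Fixed point.
l ∈ A2, so White can force the target.

White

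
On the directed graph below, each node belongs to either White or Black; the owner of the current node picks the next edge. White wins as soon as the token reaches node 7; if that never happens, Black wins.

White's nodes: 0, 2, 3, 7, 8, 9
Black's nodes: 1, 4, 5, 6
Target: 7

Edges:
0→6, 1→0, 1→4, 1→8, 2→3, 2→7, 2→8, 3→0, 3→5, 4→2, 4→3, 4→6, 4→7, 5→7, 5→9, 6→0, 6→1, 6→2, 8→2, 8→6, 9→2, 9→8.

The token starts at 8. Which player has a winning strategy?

A0 = {7}
A1: add {2} — 2 (White) has 2→7.
A2: add {8, 9} — 8 (White) has 8→2; 9 (White) has 9→2.
8 ∈ A2, so White can force the target.

White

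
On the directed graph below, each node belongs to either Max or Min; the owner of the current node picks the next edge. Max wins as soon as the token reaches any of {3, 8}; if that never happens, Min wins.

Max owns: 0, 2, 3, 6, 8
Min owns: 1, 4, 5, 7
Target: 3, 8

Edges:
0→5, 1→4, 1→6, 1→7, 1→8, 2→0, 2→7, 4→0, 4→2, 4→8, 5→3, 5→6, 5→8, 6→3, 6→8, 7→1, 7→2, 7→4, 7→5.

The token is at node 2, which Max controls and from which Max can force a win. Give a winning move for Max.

A0 = {3, 8}
A1: add {6} — 6 (Max) has 6→3.
A2: add {5} — 5 (Min): all of {3, 6, 8} already in.
A3: add {0} — 0 (Max) has 0→5.
A4: add {2} — 2 (Max) has 2→0.
A5: add {4} — 4 (Min): all of {0, 2, 8} already in.
A6 = A5; e.g. 1 (Min) can still go to 7. Fixed point.
From 2, successor 0 is in the attractor (rank 3); the other successor 7 is not.

0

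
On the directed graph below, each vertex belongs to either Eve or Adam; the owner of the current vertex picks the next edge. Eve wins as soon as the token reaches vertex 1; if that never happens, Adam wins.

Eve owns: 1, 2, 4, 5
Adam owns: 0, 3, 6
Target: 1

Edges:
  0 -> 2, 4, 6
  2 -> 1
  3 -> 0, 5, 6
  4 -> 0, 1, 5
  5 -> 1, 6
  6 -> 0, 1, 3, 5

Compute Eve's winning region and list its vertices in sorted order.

1, 2, 4, 5

A0 = {1}
A1: add {2, 4, 5} — 2 (Eve) has 2→1; 4 (Eve) has 4→1; 5 (Eve) has 5→1.
A2 = A1; e.g. 0 (Adam) can still go to 6. Fixed point.
Eve's winning region = {1, 2, 4, 5}.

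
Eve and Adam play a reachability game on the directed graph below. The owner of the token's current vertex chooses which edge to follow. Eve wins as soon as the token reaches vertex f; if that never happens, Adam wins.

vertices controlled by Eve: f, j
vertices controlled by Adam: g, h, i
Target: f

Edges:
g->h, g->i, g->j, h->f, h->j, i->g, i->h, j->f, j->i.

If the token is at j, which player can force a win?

Eve

A0 = {f}
A1: add {j} — j (Eve) has j→f.
j ∈ A1, so Eve can force the target.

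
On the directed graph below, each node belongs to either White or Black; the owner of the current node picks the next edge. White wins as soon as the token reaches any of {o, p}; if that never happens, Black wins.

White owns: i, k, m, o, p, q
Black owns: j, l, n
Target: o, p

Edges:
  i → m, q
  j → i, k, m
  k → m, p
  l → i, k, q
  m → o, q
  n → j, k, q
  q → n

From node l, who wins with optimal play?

Black

A0 = {o, p}
A1: add {k, m} — k (White) has k→p; m (White) has m→o.
A2: add {i} — i (White) has i→m.
A3: add {j} — j (Black): all of {i, k, m} already in.
A4 = A3; e.g. l (Black) can still go to q. Fixed point.
l never enters the attractor, so Black can avoid the target forever.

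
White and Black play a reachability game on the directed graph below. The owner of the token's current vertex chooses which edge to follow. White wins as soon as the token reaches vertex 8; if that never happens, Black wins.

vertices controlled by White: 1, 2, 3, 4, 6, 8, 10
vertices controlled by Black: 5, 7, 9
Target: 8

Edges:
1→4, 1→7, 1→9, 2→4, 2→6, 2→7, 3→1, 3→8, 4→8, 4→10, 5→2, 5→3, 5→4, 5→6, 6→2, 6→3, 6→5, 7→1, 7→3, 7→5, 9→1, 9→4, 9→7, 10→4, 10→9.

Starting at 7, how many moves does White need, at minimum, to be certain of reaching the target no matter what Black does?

4

A0 = {8}
A1: add {3, 4} — 3 (White) has 3→8; 4 (White) has 4→8.
A2: add {1, 2, 6, 10} — 1 (White) has 1→4; 2 (White) has 2→4; 6 (White) has 6→3; 10 (White) has 10→4.
A3: add {5} — 5 (Black): all of {2, 3, 4, 6} already in.
A4: add {7} — 7 (Black): all of {1, 3, 5} already in.
7 enters the attractor at level 4, so White can force the target in 4 moves from there.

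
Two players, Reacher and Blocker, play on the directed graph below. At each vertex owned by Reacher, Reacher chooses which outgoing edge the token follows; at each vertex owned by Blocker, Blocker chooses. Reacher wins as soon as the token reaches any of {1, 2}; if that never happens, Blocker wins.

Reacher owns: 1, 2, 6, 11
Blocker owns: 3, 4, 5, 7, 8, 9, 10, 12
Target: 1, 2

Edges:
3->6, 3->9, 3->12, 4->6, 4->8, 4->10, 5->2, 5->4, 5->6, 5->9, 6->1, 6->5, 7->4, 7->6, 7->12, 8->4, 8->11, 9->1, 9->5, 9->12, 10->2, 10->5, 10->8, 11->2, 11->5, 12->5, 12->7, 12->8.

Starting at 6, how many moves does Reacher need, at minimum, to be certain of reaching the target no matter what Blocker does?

A0 = {1, 2}
A1: add {6, 11} — 6 (Reacher) has 6→1; 11 (Reacher) has 11→2.
A2 = A1; e.g. 3 (Blocker) can still go to 9. Fixed point.
6 enters the attractor at level 1, so Reacher can force the target in 1 move from there.

1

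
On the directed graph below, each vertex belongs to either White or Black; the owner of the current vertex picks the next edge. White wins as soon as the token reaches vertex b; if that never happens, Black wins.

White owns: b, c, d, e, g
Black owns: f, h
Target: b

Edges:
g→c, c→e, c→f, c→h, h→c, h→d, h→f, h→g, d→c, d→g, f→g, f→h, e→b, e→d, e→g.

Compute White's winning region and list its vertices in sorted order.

b, c, d, e, g

A0 = {b}
A1: add {e} — e (White) has e→b.
A2: add {c} — c (White) has c→e.
A3: add {d, g} — d (White) has d→c; g (White) has g→c.
A4 = A3; e.g. f (Black) can still go to h. Fixed point.
White's winning region = {b, c, d, e, g}.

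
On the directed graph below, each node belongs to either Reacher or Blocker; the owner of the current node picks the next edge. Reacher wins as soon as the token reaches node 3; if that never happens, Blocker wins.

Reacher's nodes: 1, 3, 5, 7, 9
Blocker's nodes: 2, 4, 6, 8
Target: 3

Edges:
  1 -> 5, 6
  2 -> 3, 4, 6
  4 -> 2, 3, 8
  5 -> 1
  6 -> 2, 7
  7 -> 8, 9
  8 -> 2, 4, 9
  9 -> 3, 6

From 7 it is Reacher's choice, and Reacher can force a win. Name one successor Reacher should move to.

A0 = {3}
A1: add {9} — 9 (Reacher) has 9→3.
A2: add {7} — 7 (Reacher) has 7→9.
A3 = A2; e.g. 1 (Reacher) has no edge into A2. Fixed point.
From 7, successor 9 is in the attractor (rank 1); the other successor 8 is not.

9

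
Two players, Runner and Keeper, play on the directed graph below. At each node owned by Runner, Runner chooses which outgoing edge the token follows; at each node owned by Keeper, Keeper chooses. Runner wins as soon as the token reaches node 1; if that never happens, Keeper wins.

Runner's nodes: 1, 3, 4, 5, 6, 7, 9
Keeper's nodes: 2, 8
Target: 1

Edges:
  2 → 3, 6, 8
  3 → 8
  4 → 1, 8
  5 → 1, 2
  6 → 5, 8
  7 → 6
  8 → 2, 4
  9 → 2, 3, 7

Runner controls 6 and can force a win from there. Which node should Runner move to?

A0 = {1}
A1: add {4, 5} — 4 (Runner) has 4→1; 5 (Runner) has 5→1.
A2: add {6} — 6 (Runner) has 6→5.
A3: add {7} — 7 (Runner) has 7→6.
A4: add {9} — 9 (Runner) has 9→7.
A5 = A4; e.g. 2 (Keeper) can still go to 3. Fixed point.
From 6, successor 5 is in the attractor (rank 1); the other successor 8 is not.

5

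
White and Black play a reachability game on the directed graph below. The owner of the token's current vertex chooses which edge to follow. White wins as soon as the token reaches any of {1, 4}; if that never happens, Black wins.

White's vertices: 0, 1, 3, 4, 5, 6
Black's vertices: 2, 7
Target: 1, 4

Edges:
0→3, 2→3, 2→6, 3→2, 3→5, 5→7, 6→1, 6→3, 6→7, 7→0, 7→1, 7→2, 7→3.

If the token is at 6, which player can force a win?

A0 = {1, 4}
A1: add {6} — 6 (White) has 6→1.
A2 = A1; e.g. 0 (White) has no edge into A1. Fixed point.
6 ∈ A1, so White can force the target.

White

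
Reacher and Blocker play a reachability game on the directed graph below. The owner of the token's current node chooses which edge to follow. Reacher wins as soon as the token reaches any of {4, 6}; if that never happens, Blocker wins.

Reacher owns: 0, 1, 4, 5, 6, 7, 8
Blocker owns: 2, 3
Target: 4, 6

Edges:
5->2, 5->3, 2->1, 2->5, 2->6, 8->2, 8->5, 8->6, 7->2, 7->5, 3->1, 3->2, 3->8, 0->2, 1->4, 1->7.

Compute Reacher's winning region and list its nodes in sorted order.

1, 4, 6, 8

A0 = {4, 6}
A1: add {1, 8} — 1 (Reacher) has 1→4; 8 (Reacher) has 8→6.
A2 = A1; e.g. 0 (Reacher) has no edge into A1. Fixed point.
Reacher's winning region = {1, 4, 6, 8}.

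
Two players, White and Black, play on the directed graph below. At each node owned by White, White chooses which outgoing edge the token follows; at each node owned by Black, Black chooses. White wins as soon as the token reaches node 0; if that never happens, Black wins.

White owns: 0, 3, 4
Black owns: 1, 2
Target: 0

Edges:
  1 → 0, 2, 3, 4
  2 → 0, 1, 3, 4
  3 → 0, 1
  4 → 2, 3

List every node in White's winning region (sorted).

0, 3, 4

A0 = {0}
A1: add {3} — 3 (White) has 3→0.
A2: add {4} — 4 (White) has 4→3.
A3 = A2; e.g. 1 (Black) can still go to 2. Fixed point.
White's winning region = {0, 3, 4}.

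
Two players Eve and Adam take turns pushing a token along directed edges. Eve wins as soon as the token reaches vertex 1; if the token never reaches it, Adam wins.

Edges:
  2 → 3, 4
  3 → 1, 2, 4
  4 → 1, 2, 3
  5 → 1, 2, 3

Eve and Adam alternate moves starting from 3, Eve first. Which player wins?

Track states (vertex, player-to-move).
A0 = {(1,Eve), (1,Adam)}
A1: add {(3,Eve), (4,Eve), (5,Eve)}.
(3,Eve) ∈ A1 ⇒ Eve forces the target.

Eve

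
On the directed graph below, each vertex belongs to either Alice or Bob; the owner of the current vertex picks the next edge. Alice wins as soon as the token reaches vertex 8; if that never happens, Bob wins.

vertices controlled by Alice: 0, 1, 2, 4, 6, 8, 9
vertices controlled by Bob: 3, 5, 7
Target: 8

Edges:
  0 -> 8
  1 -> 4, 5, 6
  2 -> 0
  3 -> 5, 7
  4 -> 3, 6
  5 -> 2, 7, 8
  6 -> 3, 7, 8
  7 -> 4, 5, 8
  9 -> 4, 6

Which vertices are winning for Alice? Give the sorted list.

A0 = {8}
A1: add {0, 6} — 0 (Alice) has 0→8; 6 (Alice) has 6→8.
A2: add {1, 2, 4, 9} — 1 (Alice) has 1→6; 2 (Alice) has 2→0; 4 (Alice) has 4→6; 9 (Alice) has 9→6.
A3 = A2; e.g. 3 (Bob) can still go to 5. Fixed point.
Alice's winning region = {0, 1, 2, 4, 6, 8, 9}.

0, 1, 2, 4, 6, 8, 9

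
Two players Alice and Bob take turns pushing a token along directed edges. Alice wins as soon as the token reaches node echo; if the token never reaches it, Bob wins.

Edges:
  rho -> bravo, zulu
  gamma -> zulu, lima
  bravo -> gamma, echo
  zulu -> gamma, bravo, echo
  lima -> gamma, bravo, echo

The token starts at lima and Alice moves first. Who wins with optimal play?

Alice

Track states (vertex, player-to-move).
A0 = {(echo,Alice), (echo,Bob)}
A1: add {(bravo,Alice), (zulu,Alice), (lima,Alice)}.
(lima,Alice) ∈ A1 ⇒ Alice forces the target.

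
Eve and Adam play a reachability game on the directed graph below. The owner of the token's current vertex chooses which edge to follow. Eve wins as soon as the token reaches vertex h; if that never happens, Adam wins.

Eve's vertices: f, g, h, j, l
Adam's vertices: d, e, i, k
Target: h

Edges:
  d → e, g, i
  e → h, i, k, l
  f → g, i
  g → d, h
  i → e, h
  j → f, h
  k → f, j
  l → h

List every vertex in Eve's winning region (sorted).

f, g, h, j, k, l

A0 = {h}
A1: add {g, j, l} — g (Eve) has g→h; j (Eve) has j→h; l (Eve) has l→h.
A2: add {f} — f (Eve) has f→g.
A3: add {k} — k (Adam): all of {f, j} already in.
A4 = A3; e.g. d (Adam) can still go to e. Fixed point.
Eve's winning region = {f, g, h, j, k, l}.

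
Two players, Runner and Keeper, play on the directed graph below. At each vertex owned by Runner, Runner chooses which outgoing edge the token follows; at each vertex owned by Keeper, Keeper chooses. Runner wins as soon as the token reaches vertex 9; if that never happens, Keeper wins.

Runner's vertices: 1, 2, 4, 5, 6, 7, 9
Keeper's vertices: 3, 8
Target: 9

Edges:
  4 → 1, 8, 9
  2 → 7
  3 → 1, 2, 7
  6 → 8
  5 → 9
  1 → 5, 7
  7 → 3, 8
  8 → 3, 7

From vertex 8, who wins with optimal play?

A0 = {9}
A1: add {4, 5} — 4 (Runner) has 4→9; 5 (Runner) has 5→9.
A2: add {1} — 1 (Runner) has 1→5.
A3 = A2; e.g. 2 (Runner) has no edge into A2. Fixed point.
8 never enters the attractor, so Keeper can avoid the target forever.

Keeper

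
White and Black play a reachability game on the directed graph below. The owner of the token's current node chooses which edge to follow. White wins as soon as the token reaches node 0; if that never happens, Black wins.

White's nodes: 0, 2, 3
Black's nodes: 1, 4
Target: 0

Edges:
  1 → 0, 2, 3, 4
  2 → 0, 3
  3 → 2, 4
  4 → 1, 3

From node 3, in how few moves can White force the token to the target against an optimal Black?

2

A0 = {0}
A1: add {2} — 2 (White) has 2→0.
A2: add {3} — 3 (White) has 3→2.
A3 = A2; e.g. 1 (Black) can still go to 4. Fixed point.
3 enters the attractor at level 2, so White can force the target in 2 moves from there.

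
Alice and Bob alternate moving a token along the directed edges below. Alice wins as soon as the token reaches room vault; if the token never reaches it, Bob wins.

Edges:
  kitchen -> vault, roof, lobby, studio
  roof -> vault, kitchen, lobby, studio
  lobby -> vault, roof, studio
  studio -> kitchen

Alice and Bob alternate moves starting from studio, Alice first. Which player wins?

Bob

Track states (vertex, player-to-move).
A0 = {(vault,Alice), (vault,Bob)}
A1: add {(kitchen,Alice), (roof,Alice), (lobby,Alice)}.
A2: add {(studio,Bob)}.
A3 = A2; e.g. (kitchen,Bob) stays out. (studio,Alice) never enters ⇒ Bob avoids the target.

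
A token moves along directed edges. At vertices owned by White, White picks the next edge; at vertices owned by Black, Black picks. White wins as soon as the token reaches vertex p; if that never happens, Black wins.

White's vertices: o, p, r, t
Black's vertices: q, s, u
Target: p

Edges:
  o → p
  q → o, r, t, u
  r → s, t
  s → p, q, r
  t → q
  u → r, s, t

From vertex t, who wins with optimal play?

A0 = {p}
A1: add {o} — o (White) has o→p.
A2 = A1; e.g. q (Black) can still go to r. Fixed point.
t never enters the attractor, so Black can avoid the target forever.

Black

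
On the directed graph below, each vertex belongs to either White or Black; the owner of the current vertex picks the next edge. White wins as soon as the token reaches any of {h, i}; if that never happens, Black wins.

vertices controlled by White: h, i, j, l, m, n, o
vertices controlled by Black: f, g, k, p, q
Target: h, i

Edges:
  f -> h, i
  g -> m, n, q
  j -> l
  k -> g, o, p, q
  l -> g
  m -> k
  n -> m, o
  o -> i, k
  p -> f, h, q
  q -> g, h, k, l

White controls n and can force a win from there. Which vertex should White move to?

o

A0 = {h, i}
A1: add {f, o} — f (Black): all of {h, i} already in; o (White) has o→i.
A2: add {n} — n (White) has n→o.
A3 = A2; e.g. g (Black) can still go to m. Fixed point.
From n, successor o is in the attractor (rank 1); the other successor m is not.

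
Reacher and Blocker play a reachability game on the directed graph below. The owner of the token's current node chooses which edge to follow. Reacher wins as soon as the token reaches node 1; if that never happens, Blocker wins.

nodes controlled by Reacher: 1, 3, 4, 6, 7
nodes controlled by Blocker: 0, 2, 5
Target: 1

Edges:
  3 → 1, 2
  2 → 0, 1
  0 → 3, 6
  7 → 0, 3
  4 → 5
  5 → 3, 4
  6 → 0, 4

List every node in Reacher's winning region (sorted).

A0 = {1}
A1: add {3} — 3 (Reacher) has 3→1.
A2: add {7} — 7 (Reacher) has 7→3.
A3 = A2; e.g. 0 (Blocker) can still go to 6. Fixed point.
Reacher's winning region = {1, 3, 7}.

1, 3, 7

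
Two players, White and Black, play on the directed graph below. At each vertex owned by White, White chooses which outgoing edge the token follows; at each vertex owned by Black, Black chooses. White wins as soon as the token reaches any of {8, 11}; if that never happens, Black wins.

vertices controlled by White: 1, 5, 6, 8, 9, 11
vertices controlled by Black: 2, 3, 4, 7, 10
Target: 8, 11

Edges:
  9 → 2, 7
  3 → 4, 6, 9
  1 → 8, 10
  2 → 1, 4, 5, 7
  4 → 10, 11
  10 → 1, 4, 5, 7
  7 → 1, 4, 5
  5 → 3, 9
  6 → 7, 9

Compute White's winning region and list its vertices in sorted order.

A0 = {8, 11}
A1: add {1} — 1 (White) has 1→8.
A2 = A1; e.g. 2 (Black) can still go to 4. Fixed point.
White's winning region = {1, 8, 11}.

1, 8, 11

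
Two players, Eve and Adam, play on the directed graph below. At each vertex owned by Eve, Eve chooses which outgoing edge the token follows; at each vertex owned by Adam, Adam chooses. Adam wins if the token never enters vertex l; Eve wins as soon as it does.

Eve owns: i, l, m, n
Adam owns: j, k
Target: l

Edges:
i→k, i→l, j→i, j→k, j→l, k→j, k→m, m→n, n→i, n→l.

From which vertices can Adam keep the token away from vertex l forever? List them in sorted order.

j, k

A0 = {l}
A1: add {i, n} — i (Eve) has i→l; n (Eve) has n→l.
A2: add {m} — m (Eve) has m→n.
A3 = A2; e.g. j (Adam) can still go to k. Fixed point.
Eve's attractor = {i, l, m, n}; Adam avoids the target exactly from the complement.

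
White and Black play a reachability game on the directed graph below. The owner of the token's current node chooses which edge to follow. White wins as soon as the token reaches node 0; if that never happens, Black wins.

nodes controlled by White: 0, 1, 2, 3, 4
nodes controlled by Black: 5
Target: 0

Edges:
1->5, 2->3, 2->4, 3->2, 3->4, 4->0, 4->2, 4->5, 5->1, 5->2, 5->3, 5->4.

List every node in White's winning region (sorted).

0, 2, 3, 4

A0 = {0}
A1: add {4} — 4 (White) has 4→0.
A2: add {2, 3} — 2 (White) has 2→4; 3 (White) has 3→4.
A3 = A2; e.g. 1 (White) has no edge into A2. Fixed point.
White's winning region = {0, 2, 3, 4}.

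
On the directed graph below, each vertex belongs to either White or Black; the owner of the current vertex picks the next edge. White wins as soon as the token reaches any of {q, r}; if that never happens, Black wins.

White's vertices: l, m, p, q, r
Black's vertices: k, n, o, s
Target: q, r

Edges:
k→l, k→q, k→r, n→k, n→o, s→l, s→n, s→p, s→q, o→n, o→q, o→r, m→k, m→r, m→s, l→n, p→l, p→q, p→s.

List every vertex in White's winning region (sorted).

m, p, q, r

A0 = {q, r}
A1: add {m, p} — m (White) has m→r; p (White) has p→q.
A2 = A1; e.g. k (Black) can still go to l. Fixed point.
White's winning region = {m, p, q, r}.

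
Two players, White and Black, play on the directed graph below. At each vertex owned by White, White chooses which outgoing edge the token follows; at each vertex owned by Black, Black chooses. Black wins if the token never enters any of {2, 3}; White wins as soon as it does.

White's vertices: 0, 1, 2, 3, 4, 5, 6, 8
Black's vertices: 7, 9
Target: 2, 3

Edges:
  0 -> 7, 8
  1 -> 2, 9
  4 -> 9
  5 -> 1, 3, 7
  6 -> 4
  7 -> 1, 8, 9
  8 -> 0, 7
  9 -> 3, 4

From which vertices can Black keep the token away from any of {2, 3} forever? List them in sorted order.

A0 = {2, 3}
A1: add {1, 5} — 1 (White) has 1→2; 5 (White) has 5→3.
A2 = A1; e.g. 0 (White) has no edge into A1. Fixed point.
White's attractor = {1, 2, 3, 5}; Black avoids the target exactly from the complement.

0, 4, 6, 7, 8, 9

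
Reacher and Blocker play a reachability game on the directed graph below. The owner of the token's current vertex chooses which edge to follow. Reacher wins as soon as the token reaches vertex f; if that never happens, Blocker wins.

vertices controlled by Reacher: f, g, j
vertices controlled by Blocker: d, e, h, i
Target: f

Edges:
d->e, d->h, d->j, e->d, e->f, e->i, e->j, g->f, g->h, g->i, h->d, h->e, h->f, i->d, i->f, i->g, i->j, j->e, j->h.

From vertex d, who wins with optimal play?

Blocker

A0 = {f}
A1: add {g} — g (Reacher) has g→f.
A2 = A1; e.g. d (Blocker) can still go to e. Fixed point.
d never enters the attractor, so Blocker can avoid the target forever.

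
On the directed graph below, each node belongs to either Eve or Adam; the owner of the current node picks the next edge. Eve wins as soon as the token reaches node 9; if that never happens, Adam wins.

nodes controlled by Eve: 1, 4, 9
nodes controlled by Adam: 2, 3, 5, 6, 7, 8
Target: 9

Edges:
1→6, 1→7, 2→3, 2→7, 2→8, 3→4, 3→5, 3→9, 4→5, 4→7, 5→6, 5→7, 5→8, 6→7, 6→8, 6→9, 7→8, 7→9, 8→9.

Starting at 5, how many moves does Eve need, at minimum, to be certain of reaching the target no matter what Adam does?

4

A0 = {9}
A1: add {8} — 8 (Adam): all of {9} already in.
A2: add {7} — 7 (Adam): all of {8, 9} already in.
A3: add {1, 4, 6} — 1 (Eve) has 1→7; 4 (Eve) has 4→7; 6 (Adam): all of {7, 8, 9} already in.
A4: add {5} — 5 (Adam): all of {6, 7, 8} already in.
5 enters the attractor at level 4, so Eve can force the target in 4 moves from there.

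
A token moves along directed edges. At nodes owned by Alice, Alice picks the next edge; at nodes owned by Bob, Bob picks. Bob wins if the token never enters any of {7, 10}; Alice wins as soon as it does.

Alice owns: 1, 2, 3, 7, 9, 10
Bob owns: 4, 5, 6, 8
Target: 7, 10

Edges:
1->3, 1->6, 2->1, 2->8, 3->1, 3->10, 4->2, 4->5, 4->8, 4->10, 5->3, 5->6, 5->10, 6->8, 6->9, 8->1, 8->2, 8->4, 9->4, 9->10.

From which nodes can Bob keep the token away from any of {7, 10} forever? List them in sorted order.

A0 = {7, 10}
A1: add {3, 9} — 3 (Alice) has 3→10; 9 (Alice) has 9→10.
A2: add {1} — 1 (Alice) has 1→3.
A3: add {2} — 2 (Alice) has 2→1.
A4 = A3; e.g. 4 (Bob) can still go to 5. Fixed point.
Alice's attractor = {1, 2, 3, 7, 9, 10}; Bob avoids the target exactly from the complement.

4, 5, 6, 8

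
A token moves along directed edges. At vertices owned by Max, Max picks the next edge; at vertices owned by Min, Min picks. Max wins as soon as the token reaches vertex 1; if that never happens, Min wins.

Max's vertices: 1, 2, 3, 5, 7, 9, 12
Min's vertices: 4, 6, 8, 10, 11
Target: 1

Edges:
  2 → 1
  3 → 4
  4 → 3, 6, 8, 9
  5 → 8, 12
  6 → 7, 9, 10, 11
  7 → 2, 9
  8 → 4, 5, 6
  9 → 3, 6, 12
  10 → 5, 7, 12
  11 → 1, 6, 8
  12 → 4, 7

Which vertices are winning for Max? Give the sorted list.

A0 = {1}
A1: add {2} — 2 (Max) has 2→1.
A2: add {7} — 7 (Max) has 7→2.
A3: add {12} — 12 (Max) has 12→7.
A4: add {5, 9} — 5 (Max) has 5→12; 9 (Max) has 9→12.
A5: add {10} — 10 (Min): all of {5, 7, 12} already in.
A6 = A5; e.g. 3 (Max) has no edge into A5. Fixed point.
Max's winning region = {1, 2, 5, 7, 9, 10, 12}.

1, 2, 5, 7, 9, 10, 12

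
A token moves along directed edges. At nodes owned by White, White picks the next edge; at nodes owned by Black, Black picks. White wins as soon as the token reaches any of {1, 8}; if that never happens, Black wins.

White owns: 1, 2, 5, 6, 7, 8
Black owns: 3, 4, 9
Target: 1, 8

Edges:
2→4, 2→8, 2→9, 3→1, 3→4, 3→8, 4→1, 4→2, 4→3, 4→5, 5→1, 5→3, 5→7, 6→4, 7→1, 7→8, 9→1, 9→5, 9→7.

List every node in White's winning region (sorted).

1, 2, 5, 7, 8, 9

A0 = {1, 8}
A1: add {2, 5, 7} — 2 (White) has 2→8; 5 (White) has 5→1; 7 (White) has 7→1.
A2: add {9} — 9 (Black): all of {1, 5, 7} already in.
A3 = A2; e.g. 3 (Black) can still go to 4. Fixed point.
White's winning region = {1, 2, 5, 7, 8, 9}.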